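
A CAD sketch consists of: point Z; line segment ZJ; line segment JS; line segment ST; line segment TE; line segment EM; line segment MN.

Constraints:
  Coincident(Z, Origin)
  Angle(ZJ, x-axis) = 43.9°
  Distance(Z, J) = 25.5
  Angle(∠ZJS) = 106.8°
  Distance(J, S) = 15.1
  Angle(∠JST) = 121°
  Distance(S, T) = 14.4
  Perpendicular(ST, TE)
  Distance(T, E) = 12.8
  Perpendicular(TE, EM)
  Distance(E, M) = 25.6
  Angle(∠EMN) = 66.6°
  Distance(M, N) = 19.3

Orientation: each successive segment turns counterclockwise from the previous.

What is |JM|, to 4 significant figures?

3.426

Z is at the origin; ZJ runs at 43.9° with length 25.5, so J = (18.37, 17.68). ∠ZJS = 106.8° gives JS at 117.1° from the x-axis; with |JS| = 15.1, S = (11.50, 31.12). ∠JST = 121.0° gives ST at 176.1° from the x-axis; with |ST| = 14.4, T = (-2.871, 32.10). ST is perpendicular to TE, so TE runs at -93.90°; with |TE| = 12.8, E = (-3.742, 19.33). The perpendicularity gives EM at right angles to TE, so EM runs at -3.900°; with |EM| = 25.6, M = (21.80, 17.59). Then |JM| = |M − J| = 3.426.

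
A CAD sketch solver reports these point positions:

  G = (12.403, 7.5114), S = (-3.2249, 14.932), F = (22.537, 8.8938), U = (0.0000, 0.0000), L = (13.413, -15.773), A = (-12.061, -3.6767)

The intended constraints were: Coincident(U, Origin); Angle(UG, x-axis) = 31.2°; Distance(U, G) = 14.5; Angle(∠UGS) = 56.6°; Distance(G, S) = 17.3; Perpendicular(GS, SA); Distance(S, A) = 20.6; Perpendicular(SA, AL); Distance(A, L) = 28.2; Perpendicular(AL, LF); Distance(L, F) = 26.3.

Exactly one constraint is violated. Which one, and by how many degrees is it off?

Perpendicular(AL, LF) — off by 5.10°.

U = (0.00, 0.00) ✓; UG at 31.20° ✓; |UG| = 14.50 ✓; ∠UGS = 56.60° ✓; |GS| = 17.30 ✓; ∠(GS, SA) = 90.00° ✓; |SA| = 20.60 ✓; ∠(SA, AL) = 90.00° ✓; |AL| = 28.20 ✓; ∠(AL, LF) = 95.10° ✗; |LF| = 26.30 ✓.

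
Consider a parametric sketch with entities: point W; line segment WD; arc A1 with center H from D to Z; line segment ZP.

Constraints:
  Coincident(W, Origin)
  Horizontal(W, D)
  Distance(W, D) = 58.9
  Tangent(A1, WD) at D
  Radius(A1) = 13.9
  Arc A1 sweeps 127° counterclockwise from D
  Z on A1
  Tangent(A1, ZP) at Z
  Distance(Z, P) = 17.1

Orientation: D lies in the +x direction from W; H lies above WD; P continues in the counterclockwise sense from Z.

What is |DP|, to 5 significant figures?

35.931

On A1, D sits at bearing -90° from H; a 127° counterclockwise sweep puts Z at bearing 37°, so Z = H + 13.9·(cos 37°, sin 37°) = (70.001, 22.265). Tangency of A1 to ZP means the radius HZ is perpendicular to ZP, so ZP runs along (−sin 37°, cos 37°); with |ZP| = 17.1, P = (59.710, 35.922). Then |DP| = |P − D| = 35.931.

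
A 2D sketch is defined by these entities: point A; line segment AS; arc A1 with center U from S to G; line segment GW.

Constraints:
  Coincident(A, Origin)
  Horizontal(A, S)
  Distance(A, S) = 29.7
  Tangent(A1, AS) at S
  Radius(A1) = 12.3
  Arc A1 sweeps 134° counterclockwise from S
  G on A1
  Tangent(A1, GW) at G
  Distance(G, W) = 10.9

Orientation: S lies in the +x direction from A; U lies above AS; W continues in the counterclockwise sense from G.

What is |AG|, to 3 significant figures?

43.8

A is at the origin; AS is horizontal with |AS| = 29.7 and S on the +x side, so S = (29.7, 0.00). Since A1 is tangent to AS there, US ⟂ AS, so U = S + (0, 12.3) = (29.7, 12.3). On A1, S sits at bearing -90° from U; a 134° counterclockwise sweep puts G at bearing 44°, so G = U + 12.3·(cos 44°, sin 44°) = (38.5, 20.8). Then |AG| = |G − A| = 43.8.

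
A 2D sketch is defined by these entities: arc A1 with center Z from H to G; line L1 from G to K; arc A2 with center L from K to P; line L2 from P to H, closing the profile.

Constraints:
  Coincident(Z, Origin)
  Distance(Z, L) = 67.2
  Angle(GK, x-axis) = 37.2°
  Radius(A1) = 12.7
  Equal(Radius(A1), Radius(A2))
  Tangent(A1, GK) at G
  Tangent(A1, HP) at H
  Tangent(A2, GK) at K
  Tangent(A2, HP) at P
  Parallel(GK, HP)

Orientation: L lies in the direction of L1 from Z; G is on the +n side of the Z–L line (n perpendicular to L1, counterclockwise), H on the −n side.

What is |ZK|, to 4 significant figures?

68.39

The slot axis is L1's direction at 37.2°, so u = (cos 37.2°, sin 37.2°) = (0.7965, 0.6046) and n = (−sin 37.2°, cos 37.2°) = (-0.6046, 0.7965). Z is at the origin and L lies 67.2 along u from Z, so L = 67.2·u = (53.53, 40.63). Tangency of A1 to both parallel lines with radius 12.7 puts G and H at Z ± 12.7·n: G = (-7.678, 10.12), H = (7.678, -10.12). Equal radii place K and P the same way about L: K = L + 12.7·n = (45.85, 50.74), P = L − 12.7·n = (61.21, 30.51). Then |ZK| = |K − Z| = 68.39.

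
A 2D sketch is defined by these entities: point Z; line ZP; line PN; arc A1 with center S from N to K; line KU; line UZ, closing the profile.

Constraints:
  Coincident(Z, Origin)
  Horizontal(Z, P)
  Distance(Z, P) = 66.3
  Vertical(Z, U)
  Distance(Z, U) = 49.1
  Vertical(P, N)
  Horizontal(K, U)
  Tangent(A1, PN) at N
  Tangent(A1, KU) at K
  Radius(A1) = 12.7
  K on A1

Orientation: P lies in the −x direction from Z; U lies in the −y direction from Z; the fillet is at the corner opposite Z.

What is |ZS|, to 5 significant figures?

64.791

Z is at the origin; ZP is horizontal with |ZP| = 66.3 and P on the −x side, so P = (-66.300, 0.0000). ZU is vertical with |ZU| = 49.1 and U on the −y side, so U = (0.0000, -49.100). The virtual corner opposite Z is at (-66.300, -49.100). A1 meets PN tangentially, so SN is at right angles to PN and A1 meets KU tangentially, so SK is at right angles to KU, with radius 12.7, so the center S sits 12.7 in from both sides at S = (-53.600, -36.400). Then |ZS| = |S − Z| = 64.791.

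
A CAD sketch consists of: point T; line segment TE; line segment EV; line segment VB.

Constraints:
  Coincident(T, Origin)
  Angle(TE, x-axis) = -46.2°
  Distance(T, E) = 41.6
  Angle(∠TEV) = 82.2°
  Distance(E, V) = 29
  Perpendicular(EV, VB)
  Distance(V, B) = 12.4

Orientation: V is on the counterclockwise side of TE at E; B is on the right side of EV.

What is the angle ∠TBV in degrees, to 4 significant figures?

23.54°

T is at the origin; TE runs at -46.2° with length 41.6, so E = 41.6·(cos -46.2°, sin -46.2°) = (28.79, -30.03). ∠TEV = 82.2°, so EV runs at -46.2° + (180° − 82.2°) = 51.60° from the x-axis; with |EV| = 29.0, V = E + 29.0·(cos 51.60°, sin 51.60°) = (46.81, -7.298). The perpendicularity gives VB at right angles to EV; with |VB| = 12.4 on the right of EV, B = V + 12.4·(0.7837, -0.6211) = (56.52, -15.00). Then cos ∠TBV = BT·BV / (|BT||BV|), giving 23.54°.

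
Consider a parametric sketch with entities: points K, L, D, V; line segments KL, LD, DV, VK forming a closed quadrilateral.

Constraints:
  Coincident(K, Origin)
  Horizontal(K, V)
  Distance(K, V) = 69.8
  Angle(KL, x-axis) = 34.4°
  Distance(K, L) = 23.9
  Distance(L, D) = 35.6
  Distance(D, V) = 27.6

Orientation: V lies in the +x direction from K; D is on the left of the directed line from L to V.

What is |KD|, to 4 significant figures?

58.68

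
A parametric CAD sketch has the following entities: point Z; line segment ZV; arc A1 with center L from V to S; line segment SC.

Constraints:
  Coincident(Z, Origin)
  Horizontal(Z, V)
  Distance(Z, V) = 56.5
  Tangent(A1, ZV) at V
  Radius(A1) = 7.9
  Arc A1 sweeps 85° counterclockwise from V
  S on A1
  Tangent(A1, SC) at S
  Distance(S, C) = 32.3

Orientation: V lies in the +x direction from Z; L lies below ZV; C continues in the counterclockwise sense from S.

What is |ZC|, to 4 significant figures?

60.42

Z is at the origin; ZV is horizontal with |ZV| = 56.5 and V on the +x side, so V = (56.50, 0.000). The tangent condition forces LV to be normal to ZV, so L = V + (0, -7.9) = (56.50, -7.900). On A1, V sits at bearing 90° from L; an 85° counterclockwise sweep puts S at bearing 175°, so S = L + 7.9·(cos 175°, sin 175°) = (48.63, -7.211). Tangency of A1 to SC means the radius LS is perpendicular to SC, so SC runs along (−sin 175°, cos 175°); with |SC| = 32.3, C = (45.81, -39.39). Then |ZC| = |C − Z| = 60.42.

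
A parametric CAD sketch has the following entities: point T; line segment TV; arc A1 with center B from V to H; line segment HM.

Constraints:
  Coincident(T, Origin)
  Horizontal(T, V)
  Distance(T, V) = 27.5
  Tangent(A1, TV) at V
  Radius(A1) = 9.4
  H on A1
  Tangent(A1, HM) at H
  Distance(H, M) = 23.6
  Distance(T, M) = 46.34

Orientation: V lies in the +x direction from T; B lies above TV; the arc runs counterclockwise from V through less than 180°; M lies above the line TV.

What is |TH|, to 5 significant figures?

38.438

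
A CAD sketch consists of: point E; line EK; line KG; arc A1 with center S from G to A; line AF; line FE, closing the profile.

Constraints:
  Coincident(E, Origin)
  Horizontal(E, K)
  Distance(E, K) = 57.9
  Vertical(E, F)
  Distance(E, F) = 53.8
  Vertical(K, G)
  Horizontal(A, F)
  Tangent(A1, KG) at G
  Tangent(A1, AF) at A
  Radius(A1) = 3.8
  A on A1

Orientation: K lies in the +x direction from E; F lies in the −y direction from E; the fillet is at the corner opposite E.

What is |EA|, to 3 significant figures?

76.3

E is at the origin; EK is horizontal with |EK| = 57.9 and K on the +x side, so K = (57.9, 0.00). E and F share the same x with |EF| = 53.8 and F on the −y side, so F = (0.00, -53.8). The virtual corner opposite E is at (57.9, -53.8). A1 meets KG tangentially, so SG is at right angles to KG and A1 meets AF tangentially, so SA is at right angles to AF, with radius 3.8, so the center S sits 3.8 in from both sides at S = (54.1, -50.0). That places the tangent points at G = (57.9, -50.0) on KG and A = (54.1, -53.8) on AF. Then |EA| = |A − E| = 76.3.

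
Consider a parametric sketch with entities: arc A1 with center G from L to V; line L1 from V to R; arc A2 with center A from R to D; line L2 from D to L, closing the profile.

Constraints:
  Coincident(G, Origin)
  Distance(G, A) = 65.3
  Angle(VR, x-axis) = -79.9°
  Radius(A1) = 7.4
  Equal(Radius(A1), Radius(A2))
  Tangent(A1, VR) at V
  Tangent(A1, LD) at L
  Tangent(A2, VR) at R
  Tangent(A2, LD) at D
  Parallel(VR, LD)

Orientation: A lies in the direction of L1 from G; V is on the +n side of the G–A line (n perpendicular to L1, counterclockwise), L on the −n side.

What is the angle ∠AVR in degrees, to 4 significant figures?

6.465°

The slot axis is L1's direction at -79.9°, so u = (cos -79.9°, sin -79.9°) = (0.1754, -0.9845) and n = (−sin -79.9°, cos -79.9°) = (0.9845, 0.1754). G is at the origin and A lies 65.3 along u from G, so A = 65.3·u = (11.45, -64.29). Tangency of A1 to both parallel lines with radius 7.4 puts V and L at G ± 7.4·n: V = (7.285, 1.298), L = (-7.285, -1.298). Equal radii place R and D the same way about A: R = A + 7.4·n = (18.74, -62.99), D = A − 7.4·n = (4.166, -65.59). Then cos ∠AVR = VA·VR / (|VA||VR|), giving 6.465°.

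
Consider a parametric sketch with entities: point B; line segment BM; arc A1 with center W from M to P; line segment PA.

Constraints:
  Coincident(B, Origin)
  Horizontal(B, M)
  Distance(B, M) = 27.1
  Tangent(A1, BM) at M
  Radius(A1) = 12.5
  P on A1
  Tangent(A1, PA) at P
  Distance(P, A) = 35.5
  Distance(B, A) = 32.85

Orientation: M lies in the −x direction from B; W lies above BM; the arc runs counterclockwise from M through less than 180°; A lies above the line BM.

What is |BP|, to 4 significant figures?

17.95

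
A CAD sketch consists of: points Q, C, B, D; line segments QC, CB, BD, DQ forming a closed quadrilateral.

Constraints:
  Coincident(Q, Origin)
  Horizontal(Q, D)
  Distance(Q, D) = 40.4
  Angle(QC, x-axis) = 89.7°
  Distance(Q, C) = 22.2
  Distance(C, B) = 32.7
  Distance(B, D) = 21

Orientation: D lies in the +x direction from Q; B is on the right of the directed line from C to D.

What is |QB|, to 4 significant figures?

20.16

Checks: |CB| = 32.70 ✓; |BD| = 21.00 ✓.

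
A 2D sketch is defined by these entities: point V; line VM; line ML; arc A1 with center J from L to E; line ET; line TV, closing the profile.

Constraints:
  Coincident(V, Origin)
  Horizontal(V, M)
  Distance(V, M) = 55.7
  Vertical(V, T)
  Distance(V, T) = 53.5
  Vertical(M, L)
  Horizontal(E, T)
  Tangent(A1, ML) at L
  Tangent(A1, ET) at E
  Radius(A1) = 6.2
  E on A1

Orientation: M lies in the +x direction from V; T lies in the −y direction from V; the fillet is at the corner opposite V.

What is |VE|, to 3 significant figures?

72.9

V is at the origin; V and M share the same y with |VM| = 55.7 and M on the +x side, so M = (55.7, 0.00). VT is vertical with |VT| = 53.5 and T on the −y side, so T = (0.00, -53.5). The virtual corner opposite V is at (55.7, -53.5). The tangent condition forces JL to be normal to ML and tangency of A1 to ET means the radius JE is perpendicular to ET, with radius 6.2, so the center J sits 6.2 in from both sides at J = (49.5, -47.3). That places the tangent points at L = (55.7, -47.3) on ML and E = (49.5, -53.5) on ET. Then |VE| = |E − V| = 72.9.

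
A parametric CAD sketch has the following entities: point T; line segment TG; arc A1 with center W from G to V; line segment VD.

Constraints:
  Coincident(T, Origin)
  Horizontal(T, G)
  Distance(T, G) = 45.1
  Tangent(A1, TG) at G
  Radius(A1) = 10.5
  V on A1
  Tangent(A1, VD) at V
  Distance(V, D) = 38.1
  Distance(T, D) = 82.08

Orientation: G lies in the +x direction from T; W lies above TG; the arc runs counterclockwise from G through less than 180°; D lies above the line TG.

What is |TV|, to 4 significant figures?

54.72

T is at the origin; TG is horizontal with |TG| = 45.1 and G on the +x side, so G = (45.10, 0.000). Tangency of A1 to TG means the radius WG is perpendicular to TG, so W = G + (0, 10.5) = (45.10, 10.50). Since WV ⟂ VD (tangency), |WD| = √(10.5² + 38.1²) = 39.52 regardless of where V sits on A1. So D lies on both circle(T, 82.08) and circle(W, 39.52); the above-TG intersection is D = (71.95, 39.50). V is the foot of the tangent from D: V = (54.42, 5.669).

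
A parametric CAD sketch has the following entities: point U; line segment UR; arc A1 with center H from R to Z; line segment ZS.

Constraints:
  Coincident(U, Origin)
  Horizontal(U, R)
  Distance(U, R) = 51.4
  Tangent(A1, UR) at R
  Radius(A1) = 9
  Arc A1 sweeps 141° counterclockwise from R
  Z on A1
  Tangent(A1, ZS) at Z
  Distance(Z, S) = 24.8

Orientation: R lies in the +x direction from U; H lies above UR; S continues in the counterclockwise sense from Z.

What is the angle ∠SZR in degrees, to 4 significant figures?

109.5°

U is at the origin; U and R share the same y with |UR| = 51.4 and R on the +x side, so R = (51.40, 0.000). The tangent condition forces HR to be normal to UR, so H = R + (0, 9) = (51.40, 9.000). On A1, R sits at bearing -90° from H; a 141° counterclockwise sweep puts Z at bearing 51°, so Z = H + 9.0·(cos 51°, sin 51°) = (57.06, 15.99). A1 meets ZS tangentially, so HZ is at right angles to ZS, so ZS runs along (−sin 51°, cos 51°); with |ZS| = 24.8, S = (37.79, 31.60). Then cos ∠SZR = ZS·ZR / (|ZS||ZR|), giving 109.5°.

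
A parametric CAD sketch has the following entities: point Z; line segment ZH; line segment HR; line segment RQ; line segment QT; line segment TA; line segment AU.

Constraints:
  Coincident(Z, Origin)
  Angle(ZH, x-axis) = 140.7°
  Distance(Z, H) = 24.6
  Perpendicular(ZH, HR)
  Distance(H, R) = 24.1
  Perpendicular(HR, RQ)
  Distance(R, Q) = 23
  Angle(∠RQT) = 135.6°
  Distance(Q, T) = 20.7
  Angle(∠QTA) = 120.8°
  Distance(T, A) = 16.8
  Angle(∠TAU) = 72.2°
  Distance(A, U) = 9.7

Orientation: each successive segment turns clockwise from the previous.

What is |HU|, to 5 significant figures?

25.613

∠QTA = 120.8° gives TA at -142.90° from the x-axis; with |TA| = 16.8, A = (2.8984, -11.046). ∠TAU = 72.2° gives AU at 109.30° from the x-axis; with |AU| = 9.7, U = (-0.30756, -1.8911). Then |HU| = |U − H| = 25.613.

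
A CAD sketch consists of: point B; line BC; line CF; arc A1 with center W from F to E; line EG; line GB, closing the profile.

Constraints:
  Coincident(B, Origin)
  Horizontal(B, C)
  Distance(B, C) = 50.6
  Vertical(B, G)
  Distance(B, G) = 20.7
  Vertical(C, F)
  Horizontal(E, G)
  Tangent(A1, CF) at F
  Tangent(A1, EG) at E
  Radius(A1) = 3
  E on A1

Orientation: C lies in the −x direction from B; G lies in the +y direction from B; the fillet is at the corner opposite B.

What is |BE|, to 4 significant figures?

51.91

B is at the origin; BC is horizontal with |BC| = 50.6 and C on the −x side, so C = (-50.60, 0.000). B and G share the same x with |BG| = 20.7 and G on the +y side, so G = (0.000, 20.70). The virtual corner opposite B is at (-50.60, 20.70). A1 meets CF tangentially, so WF is at right angles to CF and tangency of A1 to EG means the radius WE is perpendicular to EG, with radius 3.0, so the center W sits 3.0 in from both sides at W = (-47.60, 17.70). That places the tangent points at F = (-50.60, 17.70) on CF and E = (-47.60, 20.70) on EG. Then |BE| = |E − B| = 51.91.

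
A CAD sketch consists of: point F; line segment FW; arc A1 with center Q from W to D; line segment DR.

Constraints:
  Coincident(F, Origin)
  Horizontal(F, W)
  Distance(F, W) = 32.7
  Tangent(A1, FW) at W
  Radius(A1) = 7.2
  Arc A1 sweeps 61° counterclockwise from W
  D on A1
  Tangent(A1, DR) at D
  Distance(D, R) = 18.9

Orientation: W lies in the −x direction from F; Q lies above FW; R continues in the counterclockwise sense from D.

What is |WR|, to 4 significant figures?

25.47

On A1, W sits at bearing -90° from Q; a 61° counterclockwise sweep puts D at bearing -29°, so D = Q + 7.2·(cos -29°, sin -29°) = (-26.40, 3.709). The tangent condition forces QD to be normal to DR, so DR runs along (−sin -29°, cos -29°); with |DR| = 18.9, R = (-17.24, 20.24). Then |WR| = |R − W| = 25.47.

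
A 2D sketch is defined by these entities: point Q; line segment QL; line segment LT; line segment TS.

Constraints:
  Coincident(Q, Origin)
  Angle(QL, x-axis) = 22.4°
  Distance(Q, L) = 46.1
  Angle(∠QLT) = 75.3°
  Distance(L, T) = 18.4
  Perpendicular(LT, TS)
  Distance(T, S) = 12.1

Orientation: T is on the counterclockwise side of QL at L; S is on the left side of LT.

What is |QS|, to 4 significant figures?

33.18

Q is at the origin; QL runs at 22.4° with length 46.1, so L = 46.1·(cos 22.4°, sin 22.4°) = (42.62, 17.57). ∠QLT = 75.3°, so LT runs at 22.4° + (180° − 75.3°) = 127.1° from the x-axis; with |LT| = 18.4, T = L + 18.4·(cos 127.1°, sin 127.1°) = (31.52, 32.24). LT is perpendicular to TS; with |TS| = 12.1 on the left of LT, S = T + 12.1·(-0.7976, -0.6032) = (21.87, 24.94). Then |QS| = |S − Q| = 33.18.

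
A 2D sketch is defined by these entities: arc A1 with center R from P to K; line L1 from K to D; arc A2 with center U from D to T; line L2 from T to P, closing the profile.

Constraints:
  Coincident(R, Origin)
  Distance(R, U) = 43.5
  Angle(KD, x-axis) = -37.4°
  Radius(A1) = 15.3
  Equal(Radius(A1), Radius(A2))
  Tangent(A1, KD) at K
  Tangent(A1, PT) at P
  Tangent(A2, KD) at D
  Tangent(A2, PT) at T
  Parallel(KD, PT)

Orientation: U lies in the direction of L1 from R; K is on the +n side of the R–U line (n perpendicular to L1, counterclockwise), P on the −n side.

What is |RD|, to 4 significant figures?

46.11

The slot axis is L1's direction at -37.4°, so u = (cos -37.4°, sin -37.4°) = (0.7944, -0.6074) and n = (−sin -37.4°, cos -37.4°) = (0.6074, 0.7944). R is at the origin and U lies 43.5 along u from R, so U = 43.5·u = (34.56, -26.42). Tangency of A1 to both parallel lines with radius 15.3 puts K and P at R ± 15.3·n: K = (9.293, 12.15), P = (-9.293, -12.15). Equal radii place D and T the same way about U: D = U + 15.3·n = (43.85, -14.27), T = U − 15.3·n = (25.26, -38.58). Then |RD| = |D − R| = 46.11.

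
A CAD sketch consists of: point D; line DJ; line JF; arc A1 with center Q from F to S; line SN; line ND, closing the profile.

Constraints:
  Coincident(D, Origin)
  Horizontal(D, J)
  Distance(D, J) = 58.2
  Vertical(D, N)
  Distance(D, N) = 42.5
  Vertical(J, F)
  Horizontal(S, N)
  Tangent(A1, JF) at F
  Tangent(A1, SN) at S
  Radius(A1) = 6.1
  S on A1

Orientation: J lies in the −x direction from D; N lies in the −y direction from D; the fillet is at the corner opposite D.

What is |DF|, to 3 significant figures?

68.6

The virtual corner opposite D is at (-58.2, -42.5). A1 meets JF tangentially, so QF is at right angles to JF and since A1 is tangent to SN there, QS ⟂ SN, with radius 6.1, so the center Q sits 6.1 in from both sides at Q = (-52.1, -36.4). That places the tangent points at F = (-58.2, -36.4) on JF and S = (-52.1, -42.5) on SN. Then |DF| = |F − D| = 68.6.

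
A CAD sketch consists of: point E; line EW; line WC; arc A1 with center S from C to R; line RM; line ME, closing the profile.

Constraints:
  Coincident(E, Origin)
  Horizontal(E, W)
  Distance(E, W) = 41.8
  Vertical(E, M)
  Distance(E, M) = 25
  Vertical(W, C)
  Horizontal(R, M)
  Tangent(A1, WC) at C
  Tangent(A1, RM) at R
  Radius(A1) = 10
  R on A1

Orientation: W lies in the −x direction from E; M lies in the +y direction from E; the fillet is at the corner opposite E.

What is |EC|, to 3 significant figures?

44.4

The virtual corner opposite E is at (-41.8, 25.0). The tangent condition forces SC to be normal to WC and A1 meets RM tangentially, so SR is at right angles to RM, with radius 10.0, so the center S sits 10.0 in from both sides at S = (-31.8, 15.0). That places the tangent points at C = (-41.8, 15.0) on WC and R = (-31.8, 25.0) on RM. Then |EC| = |C − E| = 44.4.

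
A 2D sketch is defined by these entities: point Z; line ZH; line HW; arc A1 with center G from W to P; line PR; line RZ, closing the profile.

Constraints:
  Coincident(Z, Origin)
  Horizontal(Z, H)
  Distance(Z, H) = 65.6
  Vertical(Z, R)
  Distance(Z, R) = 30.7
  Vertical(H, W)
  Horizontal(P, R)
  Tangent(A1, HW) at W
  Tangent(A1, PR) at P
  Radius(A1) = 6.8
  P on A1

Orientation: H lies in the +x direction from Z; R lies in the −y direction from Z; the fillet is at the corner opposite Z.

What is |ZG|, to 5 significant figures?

63.472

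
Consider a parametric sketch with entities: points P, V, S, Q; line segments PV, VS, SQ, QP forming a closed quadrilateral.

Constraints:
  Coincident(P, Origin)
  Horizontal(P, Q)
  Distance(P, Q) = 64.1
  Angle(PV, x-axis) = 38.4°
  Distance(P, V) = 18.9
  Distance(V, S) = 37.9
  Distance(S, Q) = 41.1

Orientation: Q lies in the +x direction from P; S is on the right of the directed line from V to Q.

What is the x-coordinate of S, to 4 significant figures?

30.02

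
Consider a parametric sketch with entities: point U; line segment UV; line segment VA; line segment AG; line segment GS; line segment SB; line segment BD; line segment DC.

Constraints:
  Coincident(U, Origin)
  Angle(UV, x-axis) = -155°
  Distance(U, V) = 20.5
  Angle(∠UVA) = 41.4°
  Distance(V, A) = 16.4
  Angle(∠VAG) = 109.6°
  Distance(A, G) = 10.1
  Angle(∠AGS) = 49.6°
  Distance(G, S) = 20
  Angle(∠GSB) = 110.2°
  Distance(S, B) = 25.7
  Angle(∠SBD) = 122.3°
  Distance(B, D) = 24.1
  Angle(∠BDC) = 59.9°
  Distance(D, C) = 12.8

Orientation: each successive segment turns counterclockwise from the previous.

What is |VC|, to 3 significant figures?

32.1

U is at the origin; UV runs at -155.0° with length 20.5, so V = (-18.6, -8.66). ∠UVA = 41.4° gives VA at -16.4° from the x-axis; with |VA| = 16.4, A = (-2.85, -13.3). ∠VAG = 109.6° gives AG at 54.0° from the x-axis; with |AG| = 10.1, G = (3.09, -5.12). ∠AGS = 49.6° gives GS at -176° from the x-axis; with |GS| = 20.0, S = (-16.9, -6.66). ∠GSB = 110.2° gives SB at -106° from the x-axis; with |SB| = 25.7, B = (-23.8, -31.4). ∠SBD = 122.3° gives BD at -48.1° from the x-axis; with |BD| = 24.1, D = (-7.75, -49.3). ∠BDC = 59.9° gives DC at 72.0° from the x-axis; with |DC| = 12.8, C = (-3.80, -37.2). Then |VC| = |C − V| = 32.1.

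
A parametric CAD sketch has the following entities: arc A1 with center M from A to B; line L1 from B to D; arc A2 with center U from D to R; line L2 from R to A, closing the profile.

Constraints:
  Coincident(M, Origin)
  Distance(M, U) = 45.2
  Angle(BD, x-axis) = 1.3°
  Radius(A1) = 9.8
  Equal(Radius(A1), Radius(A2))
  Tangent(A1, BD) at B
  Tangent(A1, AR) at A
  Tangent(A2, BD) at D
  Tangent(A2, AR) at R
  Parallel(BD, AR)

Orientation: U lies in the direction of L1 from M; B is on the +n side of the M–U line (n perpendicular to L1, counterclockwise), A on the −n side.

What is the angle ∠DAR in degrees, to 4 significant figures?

23.44°

The slot axis is L1's direction at 1.3°, so u = (cos 1.3°, sin 1.3°) = (0.9997, 0.02269) and n = (−sin 1.3°, cos 1.3°) = (-0.02269, 0.9997). M is at the origin and U lies 45.2 along u from M, so U = 45.2·u = (45.19, 1.025). Tangency of A1 to both parallel lines with radius 9.8 puts B and A at M ± 9.8·n: B = (-0.2223, 9.797), A = (0.2223, -9.797). Equal radii place D and R the same way about U: D = U + 9.8·n = (44.97, 10.82), R = U − 9.8·n = (45.41, -8.772). Then cos ∠DAR = AD·AR / (|AD||AR|), giving 23.44°.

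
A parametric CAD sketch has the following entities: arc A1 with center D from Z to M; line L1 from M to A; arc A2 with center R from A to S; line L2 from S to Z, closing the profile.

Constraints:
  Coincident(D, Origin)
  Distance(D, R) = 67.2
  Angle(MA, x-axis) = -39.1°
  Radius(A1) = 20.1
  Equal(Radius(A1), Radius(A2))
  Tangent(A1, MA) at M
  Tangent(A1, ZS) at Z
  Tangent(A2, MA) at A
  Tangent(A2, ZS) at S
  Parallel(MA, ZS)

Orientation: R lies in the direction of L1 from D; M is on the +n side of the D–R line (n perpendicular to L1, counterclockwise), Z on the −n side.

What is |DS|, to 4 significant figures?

70.14

Tangency of A1 to both parallel lines with radius 20.1 puts M and Z at D ± 20.1·n: M = (12.68, 15.60), Z = (-12.68, -15.60). Equal radii place A and S the same way about R: A = R + 20.1·n = (64.83, -26.78), S = R − 20.1·n = (39.47, -57.98). Then |DS| = |S − D| = 70.14.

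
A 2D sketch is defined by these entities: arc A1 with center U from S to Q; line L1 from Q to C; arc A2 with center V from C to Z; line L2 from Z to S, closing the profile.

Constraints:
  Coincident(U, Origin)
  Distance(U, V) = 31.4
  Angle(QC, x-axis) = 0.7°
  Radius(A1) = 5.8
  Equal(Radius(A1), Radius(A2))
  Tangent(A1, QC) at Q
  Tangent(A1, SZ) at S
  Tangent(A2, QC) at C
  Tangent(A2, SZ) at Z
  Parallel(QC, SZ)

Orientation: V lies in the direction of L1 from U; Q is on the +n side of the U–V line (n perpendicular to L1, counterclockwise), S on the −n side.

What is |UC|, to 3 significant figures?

31.9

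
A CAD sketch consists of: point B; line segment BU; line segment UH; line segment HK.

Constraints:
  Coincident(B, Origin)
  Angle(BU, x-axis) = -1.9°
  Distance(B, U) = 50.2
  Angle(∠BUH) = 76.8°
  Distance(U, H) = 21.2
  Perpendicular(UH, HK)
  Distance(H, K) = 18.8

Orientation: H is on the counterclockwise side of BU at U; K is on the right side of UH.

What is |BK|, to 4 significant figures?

68.37

B is at the origin; BU runs at -1.9° with length 50.2, so U = 50.2·(cos -1.9°, sin -1.9°) = (50.17, -1.664). ∠BUH = 76.8°, so UH runs at -1.9° + (180° − 76.8°) = 101.3° from the x-axis; with |UH| = 21.2, H = U + 21.2·(cos 101.3°, sin 101.3°) = (46.02, 19.12). UH is perpendicular to HK; with |HK| = 18.8 on the right of UH, K = H + 18.8·(0.9806, 0.1959) = (64.45, 22.81). Then |BK| = |K − B| = 68.37.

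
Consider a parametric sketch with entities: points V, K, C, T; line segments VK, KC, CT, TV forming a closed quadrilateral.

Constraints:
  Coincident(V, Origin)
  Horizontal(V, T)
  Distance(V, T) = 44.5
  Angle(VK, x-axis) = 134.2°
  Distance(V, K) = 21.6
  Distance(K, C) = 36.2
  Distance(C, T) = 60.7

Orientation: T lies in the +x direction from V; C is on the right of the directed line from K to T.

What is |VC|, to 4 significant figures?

24.17

Checks: V = (0.00, 0.00) ✓; |KC| = 36.20 ✓; |CT| = 60.70 ✓.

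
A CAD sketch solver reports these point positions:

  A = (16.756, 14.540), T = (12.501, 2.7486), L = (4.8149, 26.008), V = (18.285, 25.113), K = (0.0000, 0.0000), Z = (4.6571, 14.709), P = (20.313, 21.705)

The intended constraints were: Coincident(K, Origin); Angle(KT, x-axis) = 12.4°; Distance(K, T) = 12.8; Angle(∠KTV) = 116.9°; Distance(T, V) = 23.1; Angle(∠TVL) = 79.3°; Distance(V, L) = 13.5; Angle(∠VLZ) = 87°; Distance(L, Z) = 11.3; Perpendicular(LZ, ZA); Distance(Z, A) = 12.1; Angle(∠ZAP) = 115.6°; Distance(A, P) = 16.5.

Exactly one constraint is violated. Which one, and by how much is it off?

Distance(A, P) = 16.5 — off by 8.50.

K = (0.00, 0.00) ✓; KT at 12.40° ✓; |KT| = 12.80 ✓; ∠KTV = 116.9° ✓; |TV| = 23.10 ✓; ∠TVL = 79.30° ✓; |VL| = 13.50 ✓; ∠VLZ = 87.00° ✓; |LZ| = 11.30 ✓; ∠(LZ, ZA) = 90.00° ✓; |ZA| = 12.10 ✓; ∠ZAP = 115.6° ✓; |AP| = 7.999 ✗.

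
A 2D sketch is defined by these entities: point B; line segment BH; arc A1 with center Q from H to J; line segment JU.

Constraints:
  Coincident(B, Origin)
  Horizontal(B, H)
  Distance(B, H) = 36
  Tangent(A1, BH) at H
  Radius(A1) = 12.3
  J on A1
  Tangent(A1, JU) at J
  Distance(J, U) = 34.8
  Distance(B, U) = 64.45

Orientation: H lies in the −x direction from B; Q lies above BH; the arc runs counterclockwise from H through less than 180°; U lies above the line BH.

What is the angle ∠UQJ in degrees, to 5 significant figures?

70.534°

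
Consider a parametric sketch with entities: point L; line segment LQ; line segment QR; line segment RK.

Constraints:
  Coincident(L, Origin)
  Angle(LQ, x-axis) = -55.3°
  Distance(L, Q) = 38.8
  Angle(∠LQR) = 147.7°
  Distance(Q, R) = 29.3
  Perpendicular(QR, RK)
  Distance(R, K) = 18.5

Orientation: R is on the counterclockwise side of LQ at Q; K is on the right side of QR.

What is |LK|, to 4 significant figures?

73.45

L is at the origin; LQ runs at -55.3° with length 38.8, so Q = 38.8·(cos -55.3°, sin -55.3°) = (22.09, -31.90). ∠LQR = 147.7°, so QR runs at -55.3° + (180° − 147.7°) = -23.00° from the x-axis; with |QR| = 29.3, R = Q + 29.3·(cos -23.00°, sin -23.00°) = (49.06, -43.35). QR ⟂ RK; with |RK| = 18.5 on the right of QR, K = R + 18.5·(-0.3907, -0.9205) = (41.83, -60.38). Then |LK| = |K − L| = 73.45.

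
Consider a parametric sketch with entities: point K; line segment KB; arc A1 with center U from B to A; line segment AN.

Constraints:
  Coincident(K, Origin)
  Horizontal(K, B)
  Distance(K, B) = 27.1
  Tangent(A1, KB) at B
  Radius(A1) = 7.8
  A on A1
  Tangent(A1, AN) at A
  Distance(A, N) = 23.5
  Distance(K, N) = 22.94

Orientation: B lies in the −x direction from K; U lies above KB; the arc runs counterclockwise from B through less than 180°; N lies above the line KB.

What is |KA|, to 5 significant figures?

21.092

Checks: ∠(UB, BK) = 90.00° ✓; |UB| = 7.800 ✓; |UA| = 7.800 ✓; ∠(UA, AN) = 90.00° ✓; |AN| = 23.50 ✓; |KN| = 22.94 ✓.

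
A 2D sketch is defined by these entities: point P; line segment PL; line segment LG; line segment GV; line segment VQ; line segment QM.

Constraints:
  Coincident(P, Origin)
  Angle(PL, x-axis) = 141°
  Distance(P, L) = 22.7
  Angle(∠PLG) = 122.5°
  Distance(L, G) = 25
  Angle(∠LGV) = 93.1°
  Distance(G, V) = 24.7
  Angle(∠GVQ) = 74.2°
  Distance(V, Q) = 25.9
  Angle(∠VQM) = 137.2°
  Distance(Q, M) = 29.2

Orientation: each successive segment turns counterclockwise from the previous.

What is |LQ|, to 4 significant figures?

19.00

∠LGV = 93.1° gives GV at -74.60° from the x-axis; with |GV| = 24.7, V = (-34.79, -17.46). ∠GVQ = 74.2° gives VQ at 31.20° from the x-axis; with |VQ| = 25.9, Q = (-12.64, -4.043). Then |LQ| = |Q − L| = 19.00.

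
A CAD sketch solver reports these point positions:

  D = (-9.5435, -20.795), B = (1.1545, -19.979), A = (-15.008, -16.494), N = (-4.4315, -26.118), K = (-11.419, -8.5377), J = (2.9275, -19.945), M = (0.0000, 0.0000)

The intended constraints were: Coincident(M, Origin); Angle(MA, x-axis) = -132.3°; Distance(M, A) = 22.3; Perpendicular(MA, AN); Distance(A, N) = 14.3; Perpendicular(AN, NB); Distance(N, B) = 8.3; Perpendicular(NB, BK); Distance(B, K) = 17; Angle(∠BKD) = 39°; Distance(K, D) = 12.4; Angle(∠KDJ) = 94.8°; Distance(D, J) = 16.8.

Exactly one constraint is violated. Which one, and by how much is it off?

Distance(D, J) = 16.8 — off by 4.30.

M = (0.00, 0.00) ✓; MA at -132.3° ✓; |MA| = 22.30 ✓; ∠(MA, AN) = 90.00° ✓; |AN| = 14.30 ✓; ∠(AN, NB) = 90.00° ✓; |NB| = 8.300 ✓; ∠(NB, BK) = 90.00° ✓; |BK| = 17.00 ✓; ∠BKD = 39.00° ✓; |KD| = 12.40 ✓; ∠KDJ = 94.80° ✓; |DJ| = 12.50 ✗.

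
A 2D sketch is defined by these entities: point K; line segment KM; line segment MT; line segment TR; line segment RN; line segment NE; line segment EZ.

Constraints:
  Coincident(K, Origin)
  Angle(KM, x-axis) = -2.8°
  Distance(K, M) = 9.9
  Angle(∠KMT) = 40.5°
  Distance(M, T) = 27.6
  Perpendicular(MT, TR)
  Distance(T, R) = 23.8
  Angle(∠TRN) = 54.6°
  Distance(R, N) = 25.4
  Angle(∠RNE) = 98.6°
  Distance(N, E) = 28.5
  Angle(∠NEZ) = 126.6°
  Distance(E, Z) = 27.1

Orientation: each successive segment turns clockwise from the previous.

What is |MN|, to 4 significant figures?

11.41

K is at the origin; KM runs at -2.8° with length 9.9, so M = (9.888, -0.4836). ∠KMT = 40.5° gives MT at -142.3° from the x-axis; with |MT| = 27.6, T = (-11.95, -17.36). MT ⟂ TR, so TR runs at 127.7°; with |TR| = 23.8, R = (-26.50, 1.469). ∠TRN = 54.6° gives RN at 2.300° from the x-axis; with |RN| = 25.4, N = (-1.124, 2.489). Then |MN| = |N − M| = 11.41.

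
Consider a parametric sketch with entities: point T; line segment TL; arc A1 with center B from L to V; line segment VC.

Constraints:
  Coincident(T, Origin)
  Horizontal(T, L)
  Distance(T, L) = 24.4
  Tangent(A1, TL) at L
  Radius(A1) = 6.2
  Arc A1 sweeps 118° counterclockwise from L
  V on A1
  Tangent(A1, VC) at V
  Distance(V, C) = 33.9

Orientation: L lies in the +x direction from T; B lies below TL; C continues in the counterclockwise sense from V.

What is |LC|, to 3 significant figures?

40.4

T is at the origin; TL is horizontal with |TL| = 24.4 and L on the +x side, so L = (24.4, 0.00). The tangent condition forces BL to be normal to TL, so B = L + (0, -6.2) = (24.4, -6.20). On A1, L sits at bearing 90° from B; a 118° counterclockwise sweep puts V at bearing 208°, so V = B + 6.2·(cos 208°, sin 208°) = (18.9, -9.11). The tangent condition forces BV to be normal to VC, so VC runs along (−sin 208°, cos 208°); with |VC| = 33.9, C = (34.8, -39.0). Then |LC| = |C − L| = 40.4.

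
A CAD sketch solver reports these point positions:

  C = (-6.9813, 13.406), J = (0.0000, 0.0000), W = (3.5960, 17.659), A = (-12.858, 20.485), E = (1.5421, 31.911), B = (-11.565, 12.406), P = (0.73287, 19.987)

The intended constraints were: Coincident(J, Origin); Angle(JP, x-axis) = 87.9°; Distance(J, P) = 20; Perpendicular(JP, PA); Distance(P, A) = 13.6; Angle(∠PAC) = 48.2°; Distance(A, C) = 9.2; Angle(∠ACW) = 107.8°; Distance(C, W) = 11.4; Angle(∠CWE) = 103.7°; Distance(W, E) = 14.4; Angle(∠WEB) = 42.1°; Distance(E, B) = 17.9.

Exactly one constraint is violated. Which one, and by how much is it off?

Distance(E, B) = 17.9 — off by 5.60.

J = (0.00, 0.00) ✓; JP at 87.90° ✓; |JP| = 20.00 ✓; ∠(JP, PA) = 90.00° ✓; |PA| = 13.60 ✓; ∠PAC = 48.20° ✓; |AC| = 9.200 ✓; ∠ACW = 107.8° ✓; |CW| = 11.40 ✓; ∠CWE = 103.7° ✓; |WE| = 14.40 ✓; ∠WEB = 42.10° ✓; |EB| = 23.50 ✗.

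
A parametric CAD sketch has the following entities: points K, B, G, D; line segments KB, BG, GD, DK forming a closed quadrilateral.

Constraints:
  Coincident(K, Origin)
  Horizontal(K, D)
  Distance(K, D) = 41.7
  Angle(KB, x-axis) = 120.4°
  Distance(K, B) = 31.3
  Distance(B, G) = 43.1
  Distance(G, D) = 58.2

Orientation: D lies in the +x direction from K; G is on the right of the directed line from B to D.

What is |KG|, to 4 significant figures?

21.47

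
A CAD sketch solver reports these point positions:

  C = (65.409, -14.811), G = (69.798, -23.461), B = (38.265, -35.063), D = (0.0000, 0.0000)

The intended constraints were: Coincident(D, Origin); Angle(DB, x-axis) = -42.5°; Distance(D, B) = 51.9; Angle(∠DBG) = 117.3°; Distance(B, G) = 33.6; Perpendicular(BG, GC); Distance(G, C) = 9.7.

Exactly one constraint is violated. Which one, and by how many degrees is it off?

Perpendicular(BG, GC) — off by 6.70°.

D = (0.00, 0.00) ✓; DB at -42.50° ✓; |DB| = 51.90 ✓; ∠DBG = 117.3° ✓; |BG| = 33.60 ✓; ∠(BG, GC) = 96.70° ✗; |GC| = 9.700 ✓.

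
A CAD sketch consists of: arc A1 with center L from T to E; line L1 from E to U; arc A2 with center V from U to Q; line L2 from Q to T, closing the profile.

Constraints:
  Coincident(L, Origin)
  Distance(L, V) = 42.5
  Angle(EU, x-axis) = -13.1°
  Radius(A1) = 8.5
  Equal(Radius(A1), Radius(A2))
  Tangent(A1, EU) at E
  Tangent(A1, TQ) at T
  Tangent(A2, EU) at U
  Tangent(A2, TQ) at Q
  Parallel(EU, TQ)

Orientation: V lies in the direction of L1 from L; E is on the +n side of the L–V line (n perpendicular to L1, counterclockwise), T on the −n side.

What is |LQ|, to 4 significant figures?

43.34

The slot axis is L1's direction at -13.1°, so u = (cos -13.1°, sin -13.1°) = (0.9740, -0.2267) and n = (−sin -13.1°, cos -13.1°) = (0.2267, 0.9740). L is at the origin and V lies 42.5 along u from L, so V = 42.5·u = (41.39, -9.633). Tangency of A1 to both parallel lines with radius 8.5 puts E and T at L ± 8.5·n: E = (1.927, 8.279), T = (-1.927, -8.279). Equal radii place U and Q the same way about V: U = V + 8.5·n = (43.32, -1.354), Q = V − 8.5·n = (39.47, -17.91). Then |LQ| = |Q − L| = 43.34.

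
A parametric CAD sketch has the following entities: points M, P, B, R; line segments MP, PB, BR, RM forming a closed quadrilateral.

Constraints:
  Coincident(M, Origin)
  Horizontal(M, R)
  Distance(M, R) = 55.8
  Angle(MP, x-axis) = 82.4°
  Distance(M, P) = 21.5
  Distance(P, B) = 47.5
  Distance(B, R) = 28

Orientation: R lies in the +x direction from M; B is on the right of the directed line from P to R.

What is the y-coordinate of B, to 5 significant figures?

-15.700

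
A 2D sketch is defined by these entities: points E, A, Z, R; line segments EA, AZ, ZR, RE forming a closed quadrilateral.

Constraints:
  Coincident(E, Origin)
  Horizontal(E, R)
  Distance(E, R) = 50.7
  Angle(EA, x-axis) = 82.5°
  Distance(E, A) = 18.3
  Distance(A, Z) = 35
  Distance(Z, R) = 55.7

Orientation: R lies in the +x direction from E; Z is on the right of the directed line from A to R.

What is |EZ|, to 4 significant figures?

16.70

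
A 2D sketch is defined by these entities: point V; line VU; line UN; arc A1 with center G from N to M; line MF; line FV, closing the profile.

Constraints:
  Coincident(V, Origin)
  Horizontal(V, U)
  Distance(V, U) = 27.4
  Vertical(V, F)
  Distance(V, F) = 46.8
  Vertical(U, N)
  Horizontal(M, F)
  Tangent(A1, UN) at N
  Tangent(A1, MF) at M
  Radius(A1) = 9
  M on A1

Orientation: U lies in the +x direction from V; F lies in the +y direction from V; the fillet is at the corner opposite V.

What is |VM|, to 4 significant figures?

50.29

V is at the origin; VU is horizontal with |VU| = 27.4 and U on the +x side, so U = (27.40, 0.000). V and F share the same x with |VF| = 46.8 and F on the +y side, so F = (0.000, 46.80). The virtual corner opposite V is at (27.40, 46.80). A1 meets UN tangentially, so GN is at right angles to UN and the tangent condition forces GM to be normal to MF, with radius 9.0, so the center G sits 9.0 in from both sides at G = (18.40, 37.80). That places the tangent points at N = (27.40, 37.80) on UN and M = (18.40, 46.80) on MF. Then |VM| = |M − V| = 50.29.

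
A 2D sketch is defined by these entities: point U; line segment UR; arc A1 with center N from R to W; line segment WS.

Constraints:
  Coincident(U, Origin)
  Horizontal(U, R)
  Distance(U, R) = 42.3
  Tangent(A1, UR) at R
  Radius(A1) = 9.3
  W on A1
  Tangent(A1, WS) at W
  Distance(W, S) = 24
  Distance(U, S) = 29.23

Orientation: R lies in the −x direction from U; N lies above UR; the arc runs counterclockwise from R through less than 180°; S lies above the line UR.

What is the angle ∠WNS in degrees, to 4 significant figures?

68.82°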